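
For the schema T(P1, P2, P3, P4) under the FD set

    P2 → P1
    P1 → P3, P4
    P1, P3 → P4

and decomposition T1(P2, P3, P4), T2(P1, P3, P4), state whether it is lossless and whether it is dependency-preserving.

lossy and not dependency-preserving

Lossless test: (P3, P4)⁺ = {P3, P4}, which is a superkey of neither fragment — lossy.
Dependency preservation: the restricted closure of {P2} across the fragments never reaches {P1}, so P2 → P1 cannot be enforced without a join — not preserved.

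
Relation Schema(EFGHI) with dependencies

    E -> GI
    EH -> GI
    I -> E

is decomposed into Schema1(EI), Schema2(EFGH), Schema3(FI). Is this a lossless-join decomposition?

Chase test. Columns are EFGHI; row i has aⱼ where attribute j ∈ Schemai, else bᵢⱼ.
Initial tableau (one row per fragment):
  row 1: a1 b12 b13 b14 a5
  row 2: a1 a2 a3 a4 b25
  row 3: b31 a2 b33 b34 a5
Rows 1 and 2 agree on E; apply E→GI and equate their GI entries.
Rows 1 and 3 agree on I; apply I→E and equate their E entries.
Rows 1 and 3 agree on E; apply E→GI and equate their GI entries.
Row 2 is now all distinguished symbols — the join is lossless.

Yes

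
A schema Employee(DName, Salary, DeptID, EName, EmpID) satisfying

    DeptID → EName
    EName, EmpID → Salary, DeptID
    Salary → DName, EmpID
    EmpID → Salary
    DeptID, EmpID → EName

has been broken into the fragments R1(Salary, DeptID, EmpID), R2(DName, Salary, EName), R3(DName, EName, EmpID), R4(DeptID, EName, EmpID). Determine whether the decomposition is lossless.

Chase test. Columns are DName, Salary, DeptID, EName, EmpID; row i has aⱼ where attribute j ∈ Ri, else bᵢⱼ.
Initial tableau (one row per fragment):
  row 1: b11 a2 a3 b14 a5
  row 2: a1 a2 b23 a4 b25
  row 3: a1 b32 b33 a4 a5
  row 4: b41 b42 a3 a4 a5
Rows 1 and 4 agree on DeptID; apply DeptID→EName and equate their EName entries.
Rows 1 and 3 agree on EName, EmpID; apply EName, EmpID→Salary, DeptID and equate their Salary, DeptID entries.
Rows 1 and 4 agree on EName, EmpID; apply EName, EmpID→Salary, DeptID and equate their Salary, DeptID entries.
Rows 1 and 2 agree on Salary; apply Salary→DName, EmpID and equate their DName, EmpID entries.
Rows 1 and 4 agree on Salary; apply Salary→DName, EmpID and equate their DName, EmpID entries.
Rows 1 and 2 agree on EName, EmpID; apply EName, EmpID→Salary, DeptID and equate their Salary, DeptID entries.
Row 1 is now all distinguished symbols — the join is lossless.

Yes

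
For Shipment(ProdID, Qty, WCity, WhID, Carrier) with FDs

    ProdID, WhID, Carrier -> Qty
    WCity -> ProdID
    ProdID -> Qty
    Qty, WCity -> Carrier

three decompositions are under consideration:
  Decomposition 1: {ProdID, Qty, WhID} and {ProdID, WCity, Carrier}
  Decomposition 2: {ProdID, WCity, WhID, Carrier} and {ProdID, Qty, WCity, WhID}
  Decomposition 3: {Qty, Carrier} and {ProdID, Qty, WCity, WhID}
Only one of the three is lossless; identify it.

Decomposition 2

Decomposition 1: common = {ProdID}, closure = {ProdID, Qty} → lossy.
Decomposition 2: common = {ProdID, WCity, WhID}, closure = {ProdID, Qty, WCity, WhID, Carrier} → lossless.
Decomposition 3: common = {Qty}, closure = {Qty} → lossy.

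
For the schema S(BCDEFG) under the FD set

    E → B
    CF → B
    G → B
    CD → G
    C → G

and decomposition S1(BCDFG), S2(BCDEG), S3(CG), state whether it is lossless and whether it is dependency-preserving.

lossy but dependency-preserving

Lossless test (chase): Rows 1 and 3 agree on G; apply G→B and equate their B entries. No row becomes fully distinguished — the join is lossy.
Dependency preservation: every FD's attributes lie within a single fragment, so each can be enforced locally — preserved.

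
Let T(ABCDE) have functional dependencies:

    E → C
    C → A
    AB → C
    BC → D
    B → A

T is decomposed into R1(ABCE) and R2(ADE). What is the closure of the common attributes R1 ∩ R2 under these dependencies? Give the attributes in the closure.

ACE

R1 ∩ R2 = {AE}.
E → C applies, adding C
Closure: {ACE}.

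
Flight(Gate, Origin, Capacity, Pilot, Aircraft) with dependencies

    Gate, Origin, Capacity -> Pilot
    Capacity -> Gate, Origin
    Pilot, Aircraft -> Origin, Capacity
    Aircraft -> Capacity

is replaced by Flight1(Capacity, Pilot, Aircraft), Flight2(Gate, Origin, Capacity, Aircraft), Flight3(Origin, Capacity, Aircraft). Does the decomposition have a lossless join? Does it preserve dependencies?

lossless and dependency-preserving

Lossless test (chase): Rows 1 and 2 agree on Capacity; apply Capacity→Gate, Origin and equate their Gate, Origin entries. Rows 1 and 3 agree on Capacity; apply Capacity→Gate, Origin and equate their Gate, Origin entries. Rows 1 and 2 agree on Gate, Origin, Capacity; apply Gate, Origin, Capacity→Pilot and equate their Pilot entries. Rows 1 and 3 agree on Gate, Origin, Capacity; apply Gate, Origin, Capacity→Pilot and equate their Pilot entries. Row 1 is now all distinguished symbols — the join is lossless.
Dependency preservation: Gate, Origin, Capacity → Pilot; Pilot, Aircraft → Origin, Capacity are not contained in any single fragment, but the restricted closure of each left-hand side across the fragments still reaches the right-hand side; the remaining FDs each lie inside some fragment. All dependencies are preserved.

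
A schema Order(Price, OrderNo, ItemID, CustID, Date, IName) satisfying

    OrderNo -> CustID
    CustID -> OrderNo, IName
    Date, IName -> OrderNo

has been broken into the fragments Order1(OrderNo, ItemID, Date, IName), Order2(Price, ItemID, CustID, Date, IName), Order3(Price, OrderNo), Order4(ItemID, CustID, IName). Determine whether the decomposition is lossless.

Yes

Chase test. Columns are Price, OrderNo, ItemID, CustID, Date, IName; row i has aⱼ where attribute j ∈ Orderi, else bᵢⱼ.
Initial tableau (one row per fragment):
  row 1: b11 a2 a3 b14 a5 a6
  row 2: a1 b22 a3 a4 a5 a6
  row 3: a1 a2 b33 b34 b35 b36
  row 4: b41 b42 a3 a4 b45 a6
Rows 1 and 3 agree on OrderNo; apply OrderNo→CustID and equate their CustID entries.
Rows 1 and 3 agree on CustID; apply CustID→OrderNo, IName and equate their OrderNo, IName entries.
Rows 2 and 4 agree on CustID; apply CustID→OrderNo, IName and equate their OrderNo, IName entries.
Rows 1 and 2 agree on Date, IName; apply Date, IName→OrderNo and equate their OrderNo entries.
Rows 1 and 2 agree on OrderNo; apply OrderNo→CustID and equate their CustID entries.
Row 2 is now all distinguished symbols — the join is lossless.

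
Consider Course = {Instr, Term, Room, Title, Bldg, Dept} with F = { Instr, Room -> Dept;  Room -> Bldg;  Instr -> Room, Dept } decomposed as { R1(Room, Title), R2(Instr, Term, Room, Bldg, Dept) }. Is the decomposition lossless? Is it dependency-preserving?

lossy but dependency-preserving

Lossless test: (Room)⁺ = {Room, Bldg}, which is a superkey of neither fragment — lossy.
Dependency preservation: every FD's attributes lie within a single fragment, so each can be enforced locally — preserved.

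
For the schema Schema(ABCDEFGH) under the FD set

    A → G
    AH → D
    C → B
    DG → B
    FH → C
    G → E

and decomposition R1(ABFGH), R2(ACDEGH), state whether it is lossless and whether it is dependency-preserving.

Lossless test: (AGH)⁺ = {ABDEGH}, which is a superkey of neither fragment — lossy.
Dependency preservation: the restricted closure of {C} across the fragments never reaches {B}, so C → B cannot be enforced without a join — not preserved.

lossy and not dependency-preserving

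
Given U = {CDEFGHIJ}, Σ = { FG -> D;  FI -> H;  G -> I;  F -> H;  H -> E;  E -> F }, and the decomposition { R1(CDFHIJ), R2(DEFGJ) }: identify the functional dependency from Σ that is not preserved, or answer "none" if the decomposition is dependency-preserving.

Check G → I: no single fragment contains all of {GI}, and the restricted closure of {G} across the fragments never reaches {I}.
FG → D is preserved.
FI → H is preserved.
F → H is preserved.
H → E is preserved.
E → F is preserved.

G -> I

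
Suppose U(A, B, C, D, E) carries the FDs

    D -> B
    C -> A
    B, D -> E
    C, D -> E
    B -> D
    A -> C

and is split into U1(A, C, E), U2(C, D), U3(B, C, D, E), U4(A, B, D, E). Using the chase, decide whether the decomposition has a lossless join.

Chase test. Columns are A, B, C, D, E; row i has aⱼ where attribute j ∈ Ui, else bᵢⱼ.
Initial tableau (one row per fragment):
  row 1: a1 b12 a3 b14 a5
  row 2: b21 b22 a3 a4 b25
  row 3: b31 a2 a3 a4 a5
  row 4: a1 a2 b43 a4 a5
Rows 2 and 3 agree on D; apply D→B and equate their B entries.
Rows 1 and 2 agree on C; apply C→A and equate their A entries.
Rows 1 and 3 agree on C; apply C→A and equate their A entries.
Rows 2 and 3 agree on B, D; apply B, D→E and equate their E entries.
Rows 1 and 4 agree on A; apply A→C and equate their C entries.
Row 2 is now all distinguished symbols — the join is lossless.

Yes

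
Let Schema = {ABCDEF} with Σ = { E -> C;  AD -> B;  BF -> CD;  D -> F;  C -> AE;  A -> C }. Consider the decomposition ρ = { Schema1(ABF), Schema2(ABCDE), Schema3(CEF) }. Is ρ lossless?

No

Chase test. Columns are ABCDEF; row i has aⱼ where attribute j ∈ Schemai, else bᵢⱼ.
Initial tableau (one row per fragment):
  row 1: a1 a2 b13 b14 b15 a6
  row 2: a1 a2 a3 a4 a5 b26
  row 3: b31 b32 a3 b34 a5 a6
Rows 2 and 3 agree on C; apply C→AE and equate their AE entries.
Rows 1 and 2 agree on A; apply A→C and equate their C entries.
Rows 1 and 2 agree on C; apply C→AE and equate their AE entries.
No row becomes fully distinguished — the join is lossy.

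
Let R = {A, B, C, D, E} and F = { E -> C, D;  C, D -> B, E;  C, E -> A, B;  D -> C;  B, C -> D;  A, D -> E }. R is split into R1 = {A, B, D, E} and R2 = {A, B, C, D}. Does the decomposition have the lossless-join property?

Yes

Common attributes: R1 ∩ R2 = {A, B, D}.
Closure of {A, B, D}: D → C applies, adding C; A, D → E applies, adding E. So (A, B, D)⁺ = {A, B, C, D, E}.
This closure contains every attribute of R1, so R1 ∩ R2 → R1. The join is lossless.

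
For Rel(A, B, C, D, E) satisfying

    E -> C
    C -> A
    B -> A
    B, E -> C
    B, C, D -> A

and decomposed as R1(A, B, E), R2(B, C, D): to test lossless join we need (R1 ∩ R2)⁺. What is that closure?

R1 ∩ R2 = {B}.
B → A applies, adding A
Closure: {A, B}.

A, B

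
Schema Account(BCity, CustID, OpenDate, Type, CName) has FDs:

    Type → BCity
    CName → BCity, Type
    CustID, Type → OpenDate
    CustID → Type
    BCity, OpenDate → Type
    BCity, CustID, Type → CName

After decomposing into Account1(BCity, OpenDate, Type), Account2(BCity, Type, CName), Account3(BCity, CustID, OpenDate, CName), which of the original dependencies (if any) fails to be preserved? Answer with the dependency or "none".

none

Type → BCity lies within Account1.
CName → BCity, Type lies within Account2.
CustID, Type → OpenDate: restricted closure across fragments reaches OpenDate.
CustID → Type: restricted closure across fragments reaches Type.
BCity, OpenDate → Type lies within Account1.
BCity, CustID, Type → CName: restricted closure across fragments reaches CName.
Every dependency is enforceable on the fragments, so the decomposition is dependency-preserving.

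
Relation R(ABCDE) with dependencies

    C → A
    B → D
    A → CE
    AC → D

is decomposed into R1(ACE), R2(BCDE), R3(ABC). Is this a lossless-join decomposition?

Yes

Chase test. Columns are ABCDE; row i has aⱼ where attribute j ∈ Ri, else bᵢⱼ.
Initial tableau (one row per fragment):
  row 1: a1 b12 a3 b14 a5
  row 2: b21 a2 a3 a4 a5
  row 3: a1 a2 a3 b34 b35
Rows 1 and 2 agree on C; apply C→A and equate their A entries.
Rows 2 and 3 agree on B; apply B→D and equate their D entries.
Rows 1 and 3 agree on A; apply A→CE and equate their CE entries.
Rows 1 and 2 agree on AC; apply AC→D and equate their D entries.
Row 2 is now all distinguished symbols — the join is lossless.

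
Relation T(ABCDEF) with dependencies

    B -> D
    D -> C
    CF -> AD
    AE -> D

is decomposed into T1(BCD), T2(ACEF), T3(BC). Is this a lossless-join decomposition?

Chase test. Columns are ABCDEF; row i has aⱼ where attribute j ∈ Ti, else bᵢⱼ.
Initial tableau (one row per fragment):
  row 1: b11 a2 a3 a4 b15 b16
  row 2: a1 b22 a3 b24 a5 a6
  row 3: b31 a2 a3 b34 b35 b36
Rows 1 and 3 agree on B; apply B→D and equate their D entries.
No row becomes fully distinguished — the join is lossy.

No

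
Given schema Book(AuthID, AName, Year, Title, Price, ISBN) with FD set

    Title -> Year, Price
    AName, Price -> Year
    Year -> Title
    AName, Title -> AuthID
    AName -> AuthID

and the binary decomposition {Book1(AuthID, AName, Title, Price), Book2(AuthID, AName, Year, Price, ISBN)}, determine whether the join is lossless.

Common attributes: Book1 ∩ Book2 = {AuthID, AName, Price}.
Closure of {AuthID, AName, Price}: AName, Price → Year applies, adding Year; Year → Title applies, adding Title. So (AuthID, AName, Price)⁺ = {AuthID, AName, Year, Title, Price}.
This closure contains every attribute of Book1, so Book1 ∩ Book2 → Book1. The join is lossless.

Yes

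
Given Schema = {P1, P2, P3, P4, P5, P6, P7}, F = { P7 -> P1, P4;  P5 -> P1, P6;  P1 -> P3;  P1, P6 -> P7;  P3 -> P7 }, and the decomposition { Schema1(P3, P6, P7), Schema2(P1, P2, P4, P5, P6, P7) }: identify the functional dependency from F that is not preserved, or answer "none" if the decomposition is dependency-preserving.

P7 → P1, P4 lies within Schema2.
P5 → P1, P6 lies within Schema2.
P1 → P3: restricted closure across fragments reaches P3.
P1, P6 → P7 lies within Schema2.
P3 → P7 lies within Schema1.
Every dependency is enforceable on the fragments, so the decomposition is dependency-preserving.

none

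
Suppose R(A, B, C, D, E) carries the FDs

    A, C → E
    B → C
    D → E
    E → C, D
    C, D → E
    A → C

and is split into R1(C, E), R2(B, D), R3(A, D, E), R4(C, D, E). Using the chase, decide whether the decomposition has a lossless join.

Chase test. Columns are A, B, C, D, E; row i has aⱼ where attribute j ∈ Ri, else bᵢⱼ.
Initial tableau (one row per fragment):
  row 1: b11 b12 a3 b14 a5
  row 2: b21 a2 b23 a4 b25
  row 3: a1 b32 b33 a4 a5
  row 4: b41 b42 a3 a4 a5
Rows 2 and 3 agree on D; apply D→E and equate their E entries.
Rows 1 and 2 agree on E; apply E→C, D and equate their C, D entries.
Rows 1 and 3 agree on E; apply E→C, D and equate their C, D entries.
No row becomes fully distinguished — the join is lossy.

No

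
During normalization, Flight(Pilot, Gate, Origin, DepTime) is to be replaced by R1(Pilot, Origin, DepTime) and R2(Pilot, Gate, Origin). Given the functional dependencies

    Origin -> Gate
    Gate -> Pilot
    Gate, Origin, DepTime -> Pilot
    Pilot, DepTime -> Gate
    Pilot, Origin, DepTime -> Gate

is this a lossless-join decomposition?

Yes

Common attributes: R1 ∩ R2 = {Pilot, Origin}.
Closure of {Pilot, Origin}: Origin → Gate applies, adding Gate. So (Pilot, Origin)⁺ = {Pilot, Gate, Origin}.
This closure contains every attribute of R2, so R1 ∩ R2 → R2. The join is lossless.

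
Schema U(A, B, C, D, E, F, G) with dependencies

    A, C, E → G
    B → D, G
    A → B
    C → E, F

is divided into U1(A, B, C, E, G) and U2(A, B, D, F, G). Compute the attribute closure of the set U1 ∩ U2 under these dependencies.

A, B, D, G

U1 ∩ U2 = {A, B, G}.
B → D, G applies, adding D
Closure: {A, B, D, G}.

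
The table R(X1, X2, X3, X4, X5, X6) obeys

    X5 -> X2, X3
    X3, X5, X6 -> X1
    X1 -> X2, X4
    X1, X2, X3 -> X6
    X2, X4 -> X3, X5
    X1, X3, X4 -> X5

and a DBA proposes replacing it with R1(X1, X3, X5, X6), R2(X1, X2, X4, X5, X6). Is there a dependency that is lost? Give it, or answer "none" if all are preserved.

X5 → X2, X3: restricted closure across fragments reaches X2, X3.
X3, X5, X6 → X1 lies within R1.
X1 → X2, X4 lies within R2.
X1, X2, X3 → X6: restricted closure across fragments reaches X6.
X2, X4 → X3, X5: restricted closure across fragments reaches X3, X5.
X1, X3, X4 → X5: restricted closure across fragments reaches X5.
Every dependency is enforceable on the fragments, so the decomposition is dependency-preserving.

none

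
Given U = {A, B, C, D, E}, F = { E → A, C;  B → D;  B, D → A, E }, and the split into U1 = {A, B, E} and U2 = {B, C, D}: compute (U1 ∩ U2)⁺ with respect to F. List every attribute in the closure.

A, B, C, D, E

U1 ∩ U2 = {B}.
B → D applies, adding D
B, D → A, E applies, adding A, E
E → A, C applies, adding C
Closure: {A, B, C, D, E}.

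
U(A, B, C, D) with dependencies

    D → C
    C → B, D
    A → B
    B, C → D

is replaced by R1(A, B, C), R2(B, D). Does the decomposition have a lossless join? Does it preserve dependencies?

lossy and not dependency-preserving

Lossless test: (B)⁺ = {B}, which is a superkey of neither fragment — lossy.
Dependency preservation: the restricted closure of {D} across the fragments never reaches {C}, so D → C cannot be enforced without a join — not preserved.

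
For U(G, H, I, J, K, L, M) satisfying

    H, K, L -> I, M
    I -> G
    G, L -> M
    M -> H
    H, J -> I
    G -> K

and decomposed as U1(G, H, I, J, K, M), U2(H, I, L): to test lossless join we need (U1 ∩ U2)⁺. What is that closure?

G, H, I, K

U1 ∩ U2 = {H, I}.
I → G applies, adding G
G → K applies, adding K
Closure: {G, H, I, K}.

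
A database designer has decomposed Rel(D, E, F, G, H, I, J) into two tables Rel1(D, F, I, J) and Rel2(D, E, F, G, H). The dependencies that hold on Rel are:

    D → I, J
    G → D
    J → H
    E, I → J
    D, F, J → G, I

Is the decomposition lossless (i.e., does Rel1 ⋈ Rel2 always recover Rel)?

Yes

Common attributes: Rel1 ∩ Rel2 = {D, F}.
Closure of {D, F}: D → I, J applies, adding I, J; J → H applies, adding H; D, F, J → G, I applies, adding G. So (D, F)⁺ = {D, F, G, H, I, J}.
This closure contains every attribute of Rel1, so Rel1 ∩ Rel2 → Rel1. The join is lossless.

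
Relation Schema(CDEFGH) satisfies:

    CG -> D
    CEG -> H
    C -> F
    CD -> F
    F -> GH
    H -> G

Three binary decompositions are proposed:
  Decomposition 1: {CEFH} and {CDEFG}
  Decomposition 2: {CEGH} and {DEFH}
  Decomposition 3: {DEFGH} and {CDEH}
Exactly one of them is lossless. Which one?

Decomposition 1

Decomposition 1: common = {CEF}, closure = {CDEFGH} → lossless.
Decomposition 2: common = {EH}, closure = {EGH} → lossy.
Decomposition 3: common = {DEH}, closure = {DEGH} → lossy.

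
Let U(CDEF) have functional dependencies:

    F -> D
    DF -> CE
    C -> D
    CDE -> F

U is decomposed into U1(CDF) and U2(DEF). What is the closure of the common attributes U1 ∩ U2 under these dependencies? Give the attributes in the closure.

U1 ∩ U2 = {DF}.
DF → CE applies, adding CE
Closure: {CDEF}.

CDEF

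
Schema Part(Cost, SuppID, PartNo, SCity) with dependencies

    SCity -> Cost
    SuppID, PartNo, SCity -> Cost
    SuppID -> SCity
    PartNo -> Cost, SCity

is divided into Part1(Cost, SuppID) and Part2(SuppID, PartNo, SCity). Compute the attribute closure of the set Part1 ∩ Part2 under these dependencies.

Part1 ∩ Part2 = {SuppID}.
SuppID → SCity applies, adding SCity
SCity → Cost applies, adding Cost
Closure: {Cost, SuppID, SCity}.

Cost, SuppID, SCity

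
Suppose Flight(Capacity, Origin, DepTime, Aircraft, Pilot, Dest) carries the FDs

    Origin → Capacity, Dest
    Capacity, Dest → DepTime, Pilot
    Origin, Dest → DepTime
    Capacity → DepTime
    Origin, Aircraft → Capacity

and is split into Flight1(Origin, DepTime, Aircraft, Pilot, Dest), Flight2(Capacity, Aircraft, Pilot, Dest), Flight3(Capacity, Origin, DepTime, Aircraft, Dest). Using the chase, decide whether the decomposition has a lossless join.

Chase test. Columns are Capacity, Origin, DepTime, Aircraft, Pilot, Dest; row i has aⱼ where attribute j ∈ Flighti, else bᵢⱼ.
Initial tableau (one row per fragment):
  row 1: b11 a2 a3 a4 a5 a6
  row 2: a1 b22 b23 a4 a5 a6
  row 3: a1 a2 a3 a4 b35 a6
Rows 1 and 3 agree on Origin; apply Origin→Capacity, Dest and equate their Capacity, Dest entries.
Rows 1 and 2 agree on Capacity, Dest; apply Capacity, Dest→DepTime, Pilot and equate their DepTime, Pilot entries.
Rows 1 and 3 agree on Capacity, Dest; apply Capacity, Dest→DepTime, Pilot and equate their DepTime, Pilot entries.
Row 1 is now all distinguished symbols — the join is lossless.

Yes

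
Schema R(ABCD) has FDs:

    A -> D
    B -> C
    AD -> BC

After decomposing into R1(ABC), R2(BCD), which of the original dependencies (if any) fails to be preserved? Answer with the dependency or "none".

A -> D

Check A → D: no single fragment contains all of {AD}, and the restricted closure of {A} across the fragments never reaches {D}.
B → C is preserved.
AD → BC is preserved.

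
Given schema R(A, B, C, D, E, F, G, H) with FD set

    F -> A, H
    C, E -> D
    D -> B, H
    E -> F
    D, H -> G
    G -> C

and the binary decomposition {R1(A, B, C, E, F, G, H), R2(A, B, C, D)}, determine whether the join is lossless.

No

Common attributes: R1 ∩ R2 = {A, B, C}.
No dependency enlarges {A, B, C}, so (A, B, C)⁺ = {A, B, C}.
The closure contains neither all of R1 = {A, B, C, E, F, G, H} nor all of R2 = {A, B, C, D}, so the common attributes are not a superkey of either fragment. The join is lossy.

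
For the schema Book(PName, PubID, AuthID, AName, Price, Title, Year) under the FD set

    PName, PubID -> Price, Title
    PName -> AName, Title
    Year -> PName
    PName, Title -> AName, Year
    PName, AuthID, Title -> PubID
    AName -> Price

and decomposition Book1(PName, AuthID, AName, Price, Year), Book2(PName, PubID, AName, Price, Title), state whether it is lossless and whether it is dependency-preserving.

lossy and not dependency-preserving

Lossless test: (PName, AName, Price)⁺ = {PName, AName, Price, Title, Year}, which is a superkey of neither fragment — lossy.
Dependency preservation: the restricted closure of {PName, AuthID, Title} across the fragments never reaches {PubID}, so PName, AuthID, Title → PubID cannot be enforced without a join — not preserved.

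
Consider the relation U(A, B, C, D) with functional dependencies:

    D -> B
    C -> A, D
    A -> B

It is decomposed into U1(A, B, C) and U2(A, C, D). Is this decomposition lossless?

Common attributes: U1 ∩ U2 = {A, C}.
Closure of {A, C}: C → A, D applies, adding D; A → B applies, adding B. So (A, C)⁺ = {A, B, C, D}.
This closure contains every attribute of U1, so U1 ∩ U2 → U1. The join is lossless.

Yes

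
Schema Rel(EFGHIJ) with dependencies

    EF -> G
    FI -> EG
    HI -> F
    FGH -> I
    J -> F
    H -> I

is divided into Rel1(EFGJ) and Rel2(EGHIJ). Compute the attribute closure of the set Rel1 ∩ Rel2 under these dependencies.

EFGJ

Rel1 ∩ Rel2 = {EGJ}.
J → F applies, adding F
Closure: {EFGJ}.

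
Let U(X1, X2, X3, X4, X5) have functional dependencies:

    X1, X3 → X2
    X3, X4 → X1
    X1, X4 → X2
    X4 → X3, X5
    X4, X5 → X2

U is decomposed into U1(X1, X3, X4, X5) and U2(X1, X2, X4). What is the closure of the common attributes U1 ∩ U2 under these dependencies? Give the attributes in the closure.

U1 ∩ U2 = {X1, X4}.
X1, X4 → X2 applies, adding X2
X4 → X3, X5 applies, adding X3, X5
Closure: {X1, X2, X3, X4, X5}.

X1, X2, X3, X4, X5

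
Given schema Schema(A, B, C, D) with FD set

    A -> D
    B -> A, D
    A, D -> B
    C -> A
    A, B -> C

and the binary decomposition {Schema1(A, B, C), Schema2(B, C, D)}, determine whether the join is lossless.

Yes

Common attributes: Schema1 ∩ Schema2 = {B, C}.
Closure of {B, C}: B → A, D applies, adding A, D. So (B, C)⁺ = {A, B, C, D}.
This closure contains every attribute of Schema1, so Schema1 ∩ Schema2 → Schema1. The join is lossless.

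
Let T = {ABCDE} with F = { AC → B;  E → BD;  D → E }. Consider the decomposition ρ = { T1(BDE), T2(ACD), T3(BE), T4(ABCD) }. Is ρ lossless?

Chase test. Columns are ABCDE; row i has aⱼ where attribute j ∈ Ti, else bᵢⱼ.
Initial tableau (one row per fragment):
  row 1: b11 a2 b13 a4 a5
  row 2: a1 b22 a3 a4 b25
  row 3: b31 a2 b33 b34 a5
  row 4: a1 a2 a3 a4 b45
Rows 2 and 4 agree on AC; apply AC→B and equate their B entries.
Rows 1 and 3 agree on E; apply E→BD and equate their BD entries.
Rows 1 and 2 agree on D; apply D→E and equate their E entries.
Rows 1 and 4 agree on D; apply D→E and equate their E entries.
Row 2 is now all distinguished symbols — the join is lossless.

Yes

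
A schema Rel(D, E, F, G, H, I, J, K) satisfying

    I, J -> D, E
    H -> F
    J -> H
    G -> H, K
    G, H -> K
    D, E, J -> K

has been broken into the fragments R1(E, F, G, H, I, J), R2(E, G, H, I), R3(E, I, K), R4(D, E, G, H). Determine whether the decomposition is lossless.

No

Chase test. Columns are D, E, F, G, H, I, J, K; row i has aⱼ where attribute j ∈ Ri, else bᵢⱼ.
Initial tableau (one row per fragment):
  row 1: b11 a2 a3 a4 a5 a6 a7 b18
  row 2: b21 a2 b23 a4 a5 a6 b27 b28
  row 3: b31 a2 b33 b34 b35 a6 b37 a8
  row 4: a1 a2 b43 a4 a5 b46 b47 b48
Rows 1 and 2 agree on H; apply H→F and equate their F entries.
Rows 1 and 4 agree on H; apply H→F and equate their F entries.
Rows 1 and 2 agree on G; apply G→H, K and equate their H, K entries.
Rows 1 and 4 agree on G; apply G→H, K and equate their H, K entries.
No row becomes fully distinguished — the join is lossy.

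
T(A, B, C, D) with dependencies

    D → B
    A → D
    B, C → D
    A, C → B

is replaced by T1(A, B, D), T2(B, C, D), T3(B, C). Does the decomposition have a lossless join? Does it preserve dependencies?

lossy but dependency-preserving

Lossless test (chase): Rows 2 and 3 agree on B, C; apply B, C→D and equate their D entries. No row becomes fully distinguished — the join is lossy.
Dependency preservation: A, C → B is not contained in any single fragment, but the restricted closure of its left-hand side across the fragments still reaches the right-hand side; the remaining FDs each lie inside some fragment. All dependencies are preserved.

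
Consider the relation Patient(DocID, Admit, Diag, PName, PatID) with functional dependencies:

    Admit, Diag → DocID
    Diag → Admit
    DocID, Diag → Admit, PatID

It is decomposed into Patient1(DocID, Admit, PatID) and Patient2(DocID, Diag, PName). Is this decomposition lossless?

Common attributes: Patient1 ∩ Patient2 = {DocID}.
No dependency enlarges {DocID}, so (DocID)⁺ = {DocID}.
The closure contains neither all of Patient1 = {DocID, Admit, PatID} nor all of Patient2 = {DocID, Diag, PName}, so the common attributes are not a superkey of either fragment. The join is lossy.

No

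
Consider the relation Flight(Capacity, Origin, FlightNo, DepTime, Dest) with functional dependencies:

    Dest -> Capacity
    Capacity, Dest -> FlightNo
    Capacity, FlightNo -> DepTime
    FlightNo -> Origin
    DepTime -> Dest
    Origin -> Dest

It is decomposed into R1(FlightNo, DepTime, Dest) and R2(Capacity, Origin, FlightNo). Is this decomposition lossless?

Yes

Common attributes: R1 ∩ R2 = {FlightNo}.
Closure of {FlightNo}: FlightNo → Origin applies, adding Origin; Origin → Dest applies, adding Dest; Dest → Capacity applies, adding Capacity; Capacity, FlightNo → DepTime applies, adding DepTime. So (FlightNo)⁺ = {Capacity, Origin, FlightNo, DepTime, Dest}.
This closure contains every attribute of R1, so R1 ∩ R2 → R1. The join is lossless.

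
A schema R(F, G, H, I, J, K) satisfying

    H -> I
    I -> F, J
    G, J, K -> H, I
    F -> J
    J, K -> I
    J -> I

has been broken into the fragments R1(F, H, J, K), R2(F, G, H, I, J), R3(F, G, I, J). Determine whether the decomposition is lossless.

Chase test. Columns are F, G, H, I, J, K; row i has aⱼ where attribute j ∈ Ri, else bᵢⱼ.
Initial tableau (one row per fragment):
  row 1: a1 b12 a3 b14 a5 a6
  row 2: a1 a2 a3 a4 a5 b26
  row 3: a1 a2 b33 a4 a5 b36
Rows 1 and 2 agree on H; apply H→I and equate their I entries.
No row becomes fully distinguished — the join is lossy.

No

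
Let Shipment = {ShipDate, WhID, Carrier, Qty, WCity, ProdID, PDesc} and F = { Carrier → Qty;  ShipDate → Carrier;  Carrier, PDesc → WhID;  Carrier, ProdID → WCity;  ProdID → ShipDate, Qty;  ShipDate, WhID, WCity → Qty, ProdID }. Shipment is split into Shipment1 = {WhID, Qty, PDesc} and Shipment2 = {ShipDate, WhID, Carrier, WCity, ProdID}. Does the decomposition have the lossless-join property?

Common attributes: Shipment1 ∩ Shipment2 = {WhID}.
No dependency enlarges {WhID}, so (WhID)⁺ = {WhID}.
The closure contains neither all of Shipment1 = {WhID, Qty, PDesc} nor all of Shipment2 = {ShipDate, WhID, Carrier, WCity, ProdID}, so the common attributes are not a superkey of either fragment. The join is lossy.

No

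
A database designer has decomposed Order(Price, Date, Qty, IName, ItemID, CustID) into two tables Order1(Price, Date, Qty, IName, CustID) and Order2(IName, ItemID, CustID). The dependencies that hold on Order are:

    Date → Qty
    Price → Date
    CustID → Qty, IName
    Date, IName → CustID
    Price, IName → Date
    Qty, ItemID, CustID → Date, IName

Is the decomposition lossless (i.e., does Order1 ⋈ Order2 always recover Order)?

No

Common attributes: Order1 ∩ Order2 = {IName, CustID}.
Closure of {IName, CustID}: CustID → Qty, IName applies, adding Qty. So (IName, CustID)⁺ = {Qty, IName, CustID}.
The closure contains neither all of Order1 = {Price, Date, Qty, IName, CustID} nor all of Order2 = {IName, ItemID, CustID}, so the common attributes are not a superkey of either fragment. The join is lossy.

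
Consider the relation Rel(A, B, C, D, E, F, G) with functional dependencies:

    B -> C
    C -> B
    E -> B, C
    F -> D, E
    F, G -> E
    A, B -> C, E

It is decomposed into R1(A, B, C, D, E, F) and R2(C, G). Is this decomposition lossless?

No

Common attributes: R1 ∩ R2 = {C}.
Closure of {C}: C → B applies, adding B. So (C)⁺ = {B, C}.
The closure contains neither all of R1 = {A, B, C, D, E, F} nor all of R2 = {C, G}, so the common attributes are not a superkey of either fragment. The join is lossy.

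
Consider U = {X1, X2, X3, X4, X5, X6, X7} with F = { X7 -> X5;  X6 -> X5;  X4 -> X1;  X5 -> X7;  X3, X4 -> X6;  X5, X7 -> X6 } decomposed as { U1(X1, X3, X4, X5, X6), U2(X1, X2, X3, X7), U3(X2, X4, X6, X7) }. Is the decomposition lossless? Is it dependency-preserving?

lossy but dependency-preserving

Lossless test (chase): Rows 2 and 3 agree on X7; apply X7→X5 and equate their X5 entries. Rows 1 and 3 agree on X6; apply X6→X5 and equate their X5 entries. Rows 1 and 3 agree on X4; apply X4→X1 and equate their X1 entries. Rows 1 and 2 agree on X5; apply X5→X7 and equate their X7 entries. Rows 1 and 2 agree on X5, X7; apply X5, X7→X6 and equate their X6 entries. No row becomes fully distinguished — the join is lossy.
Dependency preservation: X7 → X5; X5 → X7; X5, X7 → X6 are not contained in any single fragment, but the restricted closure of each left-hand side across the fragments still reaches the right-hand side; the remaining FDs each lie inside some fragment. All dependencies are preserved.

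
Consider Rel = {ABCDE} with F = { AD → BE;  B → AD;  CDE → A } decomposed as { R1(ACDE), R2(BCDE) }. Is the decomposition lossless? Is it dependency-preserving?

lossless but not dependency-preserving

Lossless test: (CDE)⁺ = {ABCDE}, which contains all of one fragment — lossless.
Dependency preservation: the restricted closure of {AD} across the fragments never reaches {BE}, so AD → BE cannot be enforced without a join — not preserved.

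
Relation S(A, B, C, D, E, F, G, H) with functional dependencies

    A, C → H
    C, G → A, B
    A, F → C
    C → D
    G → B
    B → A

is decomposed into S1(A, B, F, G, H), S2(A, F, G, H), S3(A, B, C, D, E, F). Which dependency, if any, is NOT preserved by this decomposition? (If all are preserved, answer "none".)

A, C → H

Check A, C → H: no single fragment contains all of {A, C, H}, and the restricted closure of {A, C} across the fragments never reaches {H}.
C, G → A, B is preserved.
A, F → C is preserved.
C → D is preserved.
G → B is preserved.
B → A is preserved.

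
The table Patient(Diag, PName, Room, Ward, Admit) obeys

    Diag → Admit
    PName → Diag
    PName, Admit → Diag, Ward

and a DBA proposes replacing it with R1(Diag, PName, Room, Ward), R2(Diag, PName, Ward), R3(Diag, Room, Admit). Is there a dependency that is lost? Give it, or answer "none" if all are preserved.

none

Diag → Admit lies within R3.
PName → Diag lies within R1.
PName, Admit → Diag, Ward: restricted closure across fragments reaches Diag, Ward.
Every dependency is enforceable on the fragments, so the decomposition is dependency-preserving.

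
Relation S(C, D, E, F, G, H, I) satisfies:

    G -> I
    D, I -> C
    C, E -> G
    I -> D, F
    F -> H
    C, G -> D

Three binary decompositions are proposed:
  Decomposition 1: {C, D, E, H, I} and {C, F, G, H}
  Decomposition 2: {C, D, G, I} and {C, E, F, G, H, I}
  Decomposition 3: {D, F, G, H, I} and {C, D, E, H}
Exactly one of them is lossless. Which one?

Decomposition 1: common = {C, H}, closure = {C, H} → lossy.
Decomposition 2: common = {C, G, I}, closure = {C, D, F, G, H, I} → lossless.
Decomposition 3: common = {D, H}, closure = {D, H} → lossy.

Decomposition 2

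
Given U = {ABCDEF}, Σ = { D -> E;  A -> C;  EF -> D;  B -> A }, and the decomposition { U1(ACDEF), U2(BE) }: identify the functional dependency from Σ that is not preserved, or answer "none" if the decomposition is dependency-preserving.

Check B → A: no single fragment contains all of {AB}, and the restricted closure of {B} across the fragments never reaches {A}.
D → E is preserved.
A → C is preserved.
EF → D is preserved.

B -> A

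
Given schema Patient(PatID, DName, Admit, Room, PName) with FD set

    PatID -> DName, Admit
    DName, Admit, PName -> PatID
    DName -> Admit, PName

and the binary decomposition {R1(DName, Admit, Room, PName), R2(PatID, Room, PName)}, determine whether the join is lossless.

No

Common attributes: R1 ∩ R2 = {Room, PName}.
No dependency enlarges {Room, PName}, so (Room, PName)⁺ = {Room, PName}.
The closure contains neither all of R1 = {DName, Admit, Room, PName} nor all of R2 = {PatID, Room, PName}, so the common attributes are not a superkey of either fragment. The join is lossy.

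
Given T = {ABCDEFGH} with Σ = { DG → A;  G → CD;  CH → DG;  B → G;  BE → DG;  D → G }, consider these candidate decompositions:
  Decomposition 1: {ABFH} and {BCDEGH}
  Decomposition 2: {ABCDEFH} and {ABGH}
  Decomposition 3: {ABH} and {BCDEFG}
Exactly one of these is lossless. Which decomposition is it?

Decomposition 2

Decomposition 1: common = {BH}, closure = {ABCDGH} → lossy.
Decomposition 2: common = {ABH}, closure = {ABCDGH} → lossless.
Decomposition 3: common = {B}, closure = {ABCDG} → lossy.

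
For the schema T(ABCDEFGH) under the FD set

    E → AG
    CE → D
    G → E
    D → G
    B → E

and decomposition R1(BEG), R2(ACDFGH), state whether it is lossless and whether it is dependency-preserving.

Lossless test: (G)⁺ = {AEG}, which is a superkey of neither fragment — lossy.
Dependency preservation: E → AG; CE → D are not contained in any single fragment, but the restricted closure of each left-hand side across the fragments still reaches the right-hand side; the remaining FDs each lie inside some fragment. All dependencies are preserved.

lossy but dependency-preserving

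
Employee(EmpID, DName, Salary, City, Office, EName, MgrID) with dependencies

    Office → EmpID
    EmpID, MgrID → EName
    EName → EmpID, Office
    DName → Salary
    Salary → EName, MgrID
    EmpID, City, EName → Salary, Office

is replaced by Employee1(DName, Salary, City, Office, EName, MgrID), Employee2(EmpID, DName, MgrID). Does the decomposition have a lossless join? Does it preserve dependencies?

lossless but not dependency-preserving

Lossless test: (DName, MgrID)⁺ = {EmpID, DName, Salary, Office, EName, MgrID}, which contains all of one fragment — lossless.
Dependency preservation: the restricted closure of {Office} across the fragments never reaches {EmpID}, so Office → EmpID cannot be enforced without a join — not preserved.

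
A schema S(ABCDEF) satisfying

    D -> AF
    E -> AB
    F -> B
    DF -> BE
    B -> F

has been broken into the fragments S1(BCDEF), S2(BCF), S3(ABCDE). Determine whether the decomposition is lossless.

Chase test. Columns are ABCDEF; row i has aⱼ where attribute j ∈ Si, else bᵢⱼ.
Initial tableau (one row per fragment):
  row 1: b11 a2 a3 a4 a5 a6
  row 2: b21 a2 a3 b24 b25 a6
  row 3: a1 a2 a3 a4 a5 b36
Rows 1 and 3 agree on D; apply D→AF and equate their AF entries.
Row 1 is now all distinguished symbols — the join is lossless.

Yes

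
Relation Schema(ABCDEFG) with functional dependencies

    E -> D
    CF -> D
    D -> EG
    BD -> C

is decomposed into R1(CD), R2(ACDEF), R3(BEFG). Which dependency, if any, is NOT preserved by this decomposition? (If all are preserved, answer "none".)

BD -> C

Check BD → C: no single fragment contains all of {BCD}, and the restricted closure of {BD} across the fragments never reaches {C}.
E → D is preserved.
CF → D is preserved.
D → EG is preserved.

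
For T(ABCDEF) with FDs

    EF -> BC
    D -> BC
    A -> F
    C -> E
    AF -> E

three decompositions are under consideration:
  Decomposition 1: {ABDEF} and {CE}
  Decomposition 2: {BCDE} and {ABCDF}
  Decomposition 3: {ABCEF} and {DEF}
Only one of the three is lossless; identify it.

Decomposition 2

Decomposition 1: common = {E}, closure = {E} → lossy.
Decomposition 2: common = {BCD}, closure = {BCDE} → lossless.
Decomposition 3: common = {EF}, closure = {BCEF} → lossy.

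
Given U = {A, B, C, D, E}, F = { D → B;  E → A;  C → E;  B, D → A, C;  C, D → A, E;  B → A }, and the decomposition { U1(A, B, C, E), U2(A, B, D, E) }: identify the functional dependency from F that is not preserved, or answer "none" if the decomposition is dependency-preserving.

B, D → A, C

Check B, D → A, C: no single fragment contains all of {A, B, C, D}, and the restricted closure of {B, D} across the fragments never reaches {A, C}.
D → B is preserved.
E → A is preserved.
C → E is preserved.
C, D → A, E is preserved.
B → A is preserved.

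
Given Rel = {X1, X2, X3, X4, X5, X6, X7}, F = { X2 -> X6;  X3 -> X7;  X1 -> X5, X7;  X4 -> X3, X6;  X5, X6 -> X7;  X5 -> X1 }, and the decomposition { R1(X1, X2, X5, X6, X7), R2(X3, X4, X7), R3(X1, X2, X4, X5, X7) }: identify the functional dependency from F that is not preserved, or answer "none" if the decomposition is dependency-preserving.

Check X4 → X3, X6: no single fragment contains all of {X3, X4, X6}, and the restricted closure of {X4} across the fragments never reaches {X3, X6}.
X2 → X6 is preserved.
X3 → X7 is preserved.
X1 → X5, X7 is preserved.
X5, X6 → X7 is preserved.
X5 → X1 is preserved.

X4 -> X3, X6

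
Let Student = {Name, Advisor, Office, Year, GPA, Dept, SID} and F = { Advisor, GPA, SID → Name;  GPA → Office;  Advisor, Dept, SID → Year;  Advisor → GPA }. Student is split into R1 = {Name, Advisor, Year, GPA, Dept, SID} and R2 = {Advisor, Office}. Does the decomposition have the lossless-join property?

Common attributes: R1 ∩ R2 = {Advisor}.
Closure of {Advisor}: Advisor → GPA applies, adding GPA; GPA → Office applies, adding Office. So (Advisor)⁺ = {Advisor, Office, GPA}.
This closure contains every attribute of R2, so R1 ∩ R2 → R2. The join is lossless.

Yes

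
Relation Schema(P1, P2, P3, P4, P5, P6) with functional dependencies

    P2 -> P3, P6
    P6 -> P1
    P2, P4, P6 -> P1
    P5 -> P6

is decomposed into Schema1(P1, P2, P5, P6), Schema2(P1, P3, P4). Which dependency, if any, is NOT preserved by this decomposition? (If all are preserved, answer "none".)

P2 -> P3, P6

Check P2 → P3, P6: no single fragment contains all of {P2, P3, P6}, and the restricted closure of {P2} across the fragments never reaches {P3, P6}.
P6 → P1 is preserved.
P2, P4, P6 → P1 is preserved.
P5 → P6 is preserved.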